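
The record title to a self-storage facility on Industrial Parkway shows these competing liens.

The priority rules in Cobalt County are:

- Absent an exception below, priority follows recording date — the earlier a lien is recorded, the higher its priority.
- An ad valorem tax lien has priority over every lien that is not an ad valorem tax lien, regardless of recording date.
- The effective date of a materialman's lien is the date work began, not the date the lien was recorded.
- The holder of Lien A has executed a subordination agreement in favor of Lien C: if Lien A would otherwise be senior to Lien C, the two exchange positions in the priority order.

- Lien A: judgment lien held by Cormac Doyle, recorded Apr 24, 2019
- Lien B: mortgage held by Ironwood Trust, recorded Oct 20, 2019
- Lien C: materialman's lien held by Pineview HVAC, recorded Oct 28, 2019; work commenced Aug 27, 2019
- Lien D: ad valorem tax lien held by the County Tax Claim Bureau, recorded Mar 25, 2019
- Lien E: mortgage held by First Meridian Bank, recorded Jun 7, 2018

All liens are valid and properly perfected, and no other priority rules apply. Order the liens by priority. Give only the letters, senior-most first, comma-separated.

Effective dates after the stated exceptions: C's effective date is Aug 27, 2019, when work began.
D, as an ad valorem tax lien, has superpriority and ranks first.
The other liens, earliest effective date first: E (Jun 7, 2018), A (Apr 24, 2019), C (Aug 27, 2019), B (Oct 20, 2019).
The subordination applies — A was senior to C — so A and C swap.

D, E, C, A, B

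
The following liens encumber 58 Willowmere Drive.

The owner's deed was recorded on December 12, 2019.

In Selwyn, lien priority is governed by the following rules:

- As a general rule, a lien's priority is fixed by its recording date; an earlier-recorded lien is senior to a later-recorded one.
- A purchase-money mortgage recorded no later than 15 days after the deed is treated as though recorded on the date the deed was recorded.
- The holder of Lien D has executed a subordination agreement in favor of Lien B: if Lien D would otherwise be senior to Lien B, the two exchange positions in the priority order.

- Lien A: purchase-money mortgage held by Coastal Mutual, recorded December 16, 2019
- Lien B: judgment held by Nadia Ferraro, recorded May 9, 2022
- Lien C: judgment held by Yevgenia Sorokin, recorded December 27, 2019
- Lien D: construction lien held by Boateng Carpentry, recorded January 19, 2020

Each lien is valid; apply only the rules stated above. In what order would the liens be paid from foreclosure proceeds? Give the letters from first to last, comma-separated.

Effective dates after the stated exceptions: A relates back to the deed date December 12, 2019.
By effective date: A (December 12, 2019), C (December 27, 2019), D (January 19, 2020), B (May 9, 2022).
D would otherwise be senior to B, so under the subordination agreement D and B exchange positions.

A, C, B, D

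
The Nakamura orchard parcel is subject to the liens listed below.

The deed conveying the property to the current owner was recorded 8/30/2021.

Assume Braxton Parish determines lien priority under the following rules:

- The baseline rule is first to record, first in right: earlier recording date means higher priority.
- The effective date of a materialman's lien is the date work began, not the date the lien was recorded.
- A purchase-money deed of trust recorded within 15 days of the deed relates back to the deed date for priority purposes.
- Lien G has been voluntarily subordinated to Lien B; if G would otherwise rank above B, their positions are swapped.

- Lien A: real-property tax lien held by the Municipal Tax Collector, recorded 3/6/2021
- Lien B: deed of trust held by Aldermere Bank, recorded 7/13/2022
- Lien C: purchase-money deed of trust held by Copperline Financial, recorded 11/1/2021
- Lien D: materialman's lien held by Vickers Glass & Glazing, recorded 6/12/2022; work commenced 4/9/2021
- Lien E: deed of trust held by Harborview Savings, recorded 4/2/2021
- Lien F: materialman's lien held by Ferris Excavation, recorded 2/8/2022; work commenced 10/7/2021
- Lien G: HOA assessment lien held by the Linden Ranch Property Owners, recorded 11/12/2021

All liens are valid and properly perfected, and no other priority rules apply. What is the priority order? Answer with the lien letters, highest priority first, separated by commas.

First, effective dates: C missed the 15-day window (63 days after the deed), so its recording date stands; D relates back to 4/9/2021 (work commenced); F is treated as recorded 10/7/2021, the work-commencement date.
By effective date, earliest first: A (3/6/2021), E (4/2/2021), D (4/9/2021), F (10/7/2021), C (11/1/2021), G (11/12/2021), B (7/13/2022).
G is senior to B before the subordination, so the two trade places.

A, E, D, F, C, B, G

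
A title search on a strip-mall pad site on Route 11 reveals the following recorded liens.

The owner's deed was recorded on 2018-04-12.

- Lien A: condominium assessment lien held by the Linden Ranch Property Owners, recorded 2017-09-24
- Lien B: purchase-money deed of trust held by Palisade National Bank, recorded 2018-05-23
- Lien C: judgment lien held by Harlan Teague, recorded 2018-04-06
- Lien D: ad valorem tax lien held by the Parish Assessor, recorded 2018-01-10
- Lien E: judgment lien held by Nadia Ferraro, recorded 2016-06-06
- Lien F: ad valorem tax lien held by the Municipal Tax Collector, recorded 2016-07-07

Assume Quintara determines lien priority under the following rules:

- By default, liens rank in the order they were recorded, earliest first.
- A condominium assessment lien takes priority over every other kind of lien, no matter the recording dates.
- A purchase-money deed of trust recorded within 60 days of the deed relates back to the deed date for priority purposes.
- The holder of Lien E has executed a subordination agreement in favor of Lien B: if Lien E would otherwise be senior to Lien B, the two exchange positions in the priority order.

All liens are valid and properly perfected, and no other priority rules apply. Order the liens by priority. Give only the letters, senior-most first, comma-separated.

A, B, F, D, C, E

Effective dates after the stated exceptions: B's effective date is the deed date, 2018-04-12.
A, as a condominium assessment lien, has superpriority and ranks first.
The other liens, earliest effective date first: E (2016-06-06), F (2016-07-07), D (2018-01-10), C (2018-04-06), B (2018-04-12).
E is senior to B before the subordination, so the two trade places.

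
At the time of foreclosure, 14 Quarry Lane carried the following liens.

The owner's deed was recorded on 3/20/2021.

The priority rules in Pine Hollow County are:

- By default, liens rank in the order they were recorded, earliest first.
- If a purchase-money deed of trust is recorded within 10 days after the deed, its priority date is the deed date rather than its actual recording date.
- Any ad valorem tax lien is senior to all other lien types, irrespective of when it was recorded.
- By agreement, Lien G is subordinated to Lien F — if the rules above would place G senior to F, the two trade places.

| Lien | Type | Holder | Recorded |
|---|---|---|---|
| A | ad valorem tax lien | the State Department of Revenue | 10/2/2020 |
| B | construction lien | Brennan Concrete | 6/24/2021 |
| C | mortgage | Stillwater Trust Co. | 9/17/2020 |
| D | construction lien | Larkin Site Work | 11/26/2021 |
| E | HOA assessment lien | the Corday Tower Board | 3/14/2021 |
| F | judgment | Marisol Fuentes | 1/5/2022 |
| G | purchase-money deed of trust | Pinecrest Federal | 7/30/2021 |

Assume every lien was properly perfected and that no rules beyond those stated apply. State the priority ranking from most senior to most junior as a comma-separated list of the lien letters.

A, C, E, B, F, D, G

Effective dates after the stated exceptions: G was recorded 132 days after the deed, outside the 10-day window, so it keeps its recording date.
As an ad valorem tax lien, A is senior to every other lien.
Ordering the rest by effective date: C (9/17/2020), E (3/14/2021), B (6/24/2021), G (7/30/2021), D (11/26/2021), F (1/5/2022).
G is senior to F before the subordination, so the two trade places.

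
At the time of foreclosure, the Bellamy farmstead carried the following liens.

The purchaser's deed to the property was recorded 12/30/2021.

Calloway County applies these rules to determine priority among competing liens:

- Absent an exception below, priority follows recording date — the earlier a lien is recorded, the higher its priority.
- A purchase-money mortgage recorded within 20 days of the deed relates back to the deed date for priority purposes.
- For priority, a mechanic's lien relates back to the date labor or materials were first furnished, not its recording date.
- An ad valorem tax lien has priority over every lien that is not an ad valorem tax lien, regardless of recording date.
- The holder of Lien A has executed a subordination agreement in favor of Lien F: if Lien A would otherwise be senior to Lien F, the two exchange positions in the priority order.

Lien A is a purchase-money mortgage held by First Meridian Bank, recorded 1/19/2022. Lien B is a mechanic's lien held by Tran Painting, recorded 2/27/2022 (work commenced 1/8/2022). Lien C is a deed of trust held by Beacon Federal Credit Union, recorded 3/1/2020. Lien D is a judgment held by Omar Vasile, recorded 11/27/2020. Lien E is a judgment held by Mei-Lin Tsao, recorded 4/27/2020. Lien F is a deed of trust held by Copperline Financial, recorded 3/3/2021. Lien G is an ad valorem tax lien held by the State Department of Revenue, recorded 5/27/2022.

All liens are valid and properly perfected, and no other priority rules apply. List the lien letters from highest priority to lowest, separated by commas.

G, C, E, D, F, A, B

First, effective dates: A was recorded within the 20-day window, so its effective date is the deed date 12/30/2021; B's effective date is 1/8/2022, when work began.
G, as an ad valorem tax lien, has superpriority and ranks first.
Remaining liens by effective date: C (3/1/2020), E (4/27/2020), D (11/27/2020), F (3/3/2021), A (12/30/2021), B (1/8/2022).
A already ranks below F; the subordination has no effect.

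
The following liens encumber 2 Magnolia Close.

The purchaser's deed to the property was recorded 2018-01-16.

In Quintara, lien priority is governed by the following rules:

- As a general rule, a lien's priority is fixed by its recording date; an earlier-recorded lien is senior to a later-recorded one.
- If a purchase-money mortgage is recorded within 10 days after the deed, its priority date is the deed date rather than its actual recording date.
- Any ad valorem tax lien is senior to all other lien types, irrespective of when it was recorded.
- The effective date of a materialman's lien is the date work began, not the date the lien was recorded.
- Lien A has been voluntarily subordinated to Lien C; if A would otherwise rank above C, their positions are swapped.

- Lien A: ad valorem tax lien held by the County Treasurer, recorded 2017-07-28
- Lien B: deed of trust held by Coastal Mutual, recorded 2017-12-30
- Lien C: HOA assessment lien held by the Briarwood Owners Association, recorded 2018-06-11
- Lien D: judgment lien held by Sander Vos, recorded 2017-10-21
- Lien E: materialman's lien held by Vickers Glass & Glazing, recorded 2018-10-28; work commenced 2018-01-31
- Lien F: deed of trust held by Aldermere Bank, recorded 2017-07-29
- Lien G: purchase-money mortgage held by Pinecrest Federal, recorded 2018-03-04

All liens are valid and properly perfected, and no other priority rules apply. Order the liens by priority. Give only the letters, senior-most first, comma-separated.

Effective dates after the stated exceptions: E's effective date is 2018-01-31, when work began; G missed the 10-day window (47 days after the deed), so its recording date stands.
A is an ad valorem tax lien, so it outranks all other liens regardless of date.
Remaining liens by effective date: F (2017-07-29), D (2017-10-21), B (2017-12-30), E (2018-01-31), G (2018-03-04), C (2018-06-11).
A is senior to C before the subordination, so the two trade places.

C, F, D, B, E, G, A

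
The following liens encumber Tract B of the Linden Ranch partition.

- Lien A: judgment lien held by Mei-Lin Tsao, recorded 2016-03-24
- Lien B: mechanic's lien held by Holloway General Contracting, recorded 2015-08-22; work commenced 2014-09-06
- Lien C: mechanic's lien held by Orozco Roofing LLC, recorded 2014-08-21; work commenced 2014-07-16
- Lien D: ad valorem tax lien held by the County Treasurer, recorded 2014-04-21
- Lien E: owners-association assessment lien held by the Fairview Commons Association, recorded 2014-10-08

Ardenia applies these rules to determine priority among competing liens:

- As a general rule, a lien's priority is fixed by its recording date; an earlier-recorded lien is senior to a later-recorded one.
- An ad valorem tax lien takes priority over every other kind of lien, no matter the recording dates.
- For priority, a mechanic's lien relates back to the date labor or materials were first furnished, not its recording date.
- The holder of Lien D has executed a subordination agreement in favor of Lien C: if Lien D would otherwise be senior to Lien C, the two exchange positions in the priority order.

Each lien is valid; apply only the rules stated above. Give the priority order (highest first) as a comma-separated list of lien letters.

C, D, B, E, A

First, effective dates: B relates back to 2014-09-06 (work commenced); C relates back to 2014-07-16 (work commenced).
D, as an ad valorem tax lien, has superpriority and ranks first.
Ordering the rest by effective date: C (2014-07-16), B (2014-09-06), E (2014-10-08), A (2016-03-24).
D would otherwise be senior to C, so under the subordination agreement D and C exchange positions.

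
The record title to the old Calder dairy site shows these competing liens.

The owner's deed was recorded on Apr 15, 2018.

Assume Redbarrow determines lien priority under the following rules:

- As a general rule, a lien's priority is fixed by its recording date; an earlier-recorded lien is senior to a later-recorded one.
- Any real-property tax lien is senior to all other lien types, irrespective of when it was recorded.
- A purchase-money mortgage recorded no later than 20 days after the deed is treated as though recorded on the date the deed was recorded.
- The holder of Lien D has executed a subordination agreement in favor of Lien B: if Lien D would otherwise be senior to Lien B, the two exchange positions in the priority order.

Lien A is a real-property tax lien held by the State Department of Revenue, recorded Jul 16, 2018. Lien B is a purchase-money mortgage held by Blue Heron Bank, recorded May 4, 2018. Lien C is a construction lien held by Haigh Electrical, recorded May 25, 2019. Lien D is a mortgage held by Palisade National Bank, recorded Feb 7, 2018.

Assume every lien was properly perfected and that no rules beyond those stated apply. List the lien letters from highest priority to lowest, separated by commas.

Adjusting effective dates: B relates back to the deed date Apr 15, 2018.
A is a real-property tax lien and takes priority over every other lien.
The other liens, earliest effective date first: D (Feb 7, 2018), B (Apr 15, 2018), C (May 25, 2019).
D is senior to B before the subordination, so the two trade places.

A, B, D, C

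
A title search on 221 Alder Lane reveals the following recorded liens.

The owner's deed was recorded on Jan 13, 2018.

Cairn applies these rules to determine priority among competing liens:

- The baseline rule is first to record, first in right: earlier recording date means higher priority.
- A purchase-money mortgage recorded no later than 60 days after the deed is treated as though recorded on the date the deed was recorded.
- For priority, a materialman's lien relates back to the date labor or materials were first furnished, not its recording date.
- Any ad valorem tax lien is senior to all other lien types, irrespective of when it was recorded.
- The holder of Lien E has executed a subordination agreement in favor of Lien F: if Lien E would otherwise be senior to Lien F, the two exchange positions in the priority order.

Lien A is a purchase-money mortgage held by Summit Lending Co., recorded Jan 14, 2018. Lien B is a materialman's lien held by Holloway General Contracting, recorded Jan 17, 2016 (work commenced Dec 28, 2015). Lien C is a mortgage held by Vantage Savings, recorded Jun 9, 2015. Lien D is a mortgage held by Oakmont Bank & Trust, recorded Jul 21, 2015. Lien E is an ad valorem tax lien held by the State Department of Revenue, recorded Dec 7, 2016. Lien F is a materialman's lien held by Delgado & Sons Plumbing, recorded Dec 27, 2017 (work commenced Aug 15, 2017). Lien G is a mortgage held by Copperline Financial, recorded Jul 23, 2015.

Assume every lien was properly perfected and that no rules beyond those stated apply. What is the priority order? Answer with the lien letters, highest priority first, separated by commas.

F, C, D, G, B, E, A

Adjusting effective dates: A relates back to the deed date Jan 13, 2018; B is treated as recorded Dec 28, 2015, the work-commencement date; F's effective date is Aug 15, 2017, when work began.
E is an ad valorem tax lien and takes priority over every other lien.
The other liens, earliest effective date first: C (Jun 9, 2015), D (Jul 21, 2015), G (Jul 23, 2015), B (Dec 28, 2015), F (Aug 15, 2017), A (Jan 13, 2018).
E would otherwise be senior to F, so under the subordination agreement E and F exchange positions.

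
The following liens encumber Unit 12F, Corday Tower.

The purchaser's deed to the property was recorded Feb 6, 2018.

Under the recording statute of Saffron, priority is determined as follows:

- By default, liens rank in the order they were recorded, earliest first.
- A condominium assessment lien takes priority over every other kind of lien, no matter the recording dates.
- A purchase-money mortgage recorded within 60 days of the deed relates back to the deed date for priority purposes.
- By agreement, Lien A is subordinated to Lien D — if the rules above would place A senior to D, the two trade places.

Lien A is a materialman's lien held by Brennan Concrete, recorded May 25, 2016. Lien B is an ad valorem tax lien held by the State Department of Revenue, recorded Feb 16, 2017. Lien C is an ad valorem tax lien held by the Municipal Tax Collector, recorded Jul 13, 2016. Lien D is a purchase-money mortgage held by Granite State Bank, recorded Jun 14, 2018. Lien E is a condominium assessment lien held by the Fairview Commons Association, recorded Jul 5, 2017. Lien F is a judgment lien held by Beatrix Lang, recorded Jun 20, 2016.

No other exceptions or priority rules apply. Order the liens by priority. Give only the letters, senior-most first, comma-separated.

E, D, F, C, B, A

Effective dates after the stated exceptions: D was recorded 128 days after the deed — beyond 60 days — so no relation-back applies.
E, as a condominium assessment lien, has superpriority and ranks first.
Ordering the rest by effective date: A (May 25, 2016), F (Jun 20, 2016), C (Jul 13, 2016), B (Feb 16, 2017), D (Jun 14, 2018).
The subordination applies — A was senior to D — so A and D swap.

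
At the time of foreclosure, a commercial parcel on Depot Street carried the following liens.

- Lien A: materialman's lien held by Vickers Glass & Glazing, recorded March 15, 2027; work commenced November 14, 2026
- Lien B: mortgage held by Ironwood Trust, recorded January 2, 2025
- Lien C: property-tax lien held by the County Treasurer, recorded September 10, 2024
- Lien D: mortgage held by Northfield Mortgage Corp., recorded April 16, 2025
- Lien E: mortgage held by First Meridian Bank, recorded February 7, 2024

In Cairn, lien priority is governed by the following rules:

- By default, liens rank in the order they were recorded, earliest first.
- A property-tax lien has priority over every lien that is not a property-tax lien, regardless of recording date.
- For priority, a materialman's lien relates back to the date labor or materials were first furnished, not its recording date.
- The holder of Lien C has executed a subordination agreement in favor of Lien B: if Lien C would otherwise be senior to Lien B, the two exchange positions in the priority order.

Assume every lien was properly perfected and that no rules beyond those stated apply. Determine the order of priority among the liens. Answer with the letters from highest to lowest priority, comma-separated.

B, E, C, D, A

Effective dates after the stated exceptions: A is treated as recorded November 14, 2026, the work-commencement date.
C, as a property-tax lien, has superpriority and ranks first.
Among the remaining liens, by effective date: E (February 7, 2024), B (January 2, 2025), D (April 16, 2025), A (November 14, 2026).
C would otherwise be senior to B, so under the subordination agreement C and B exchange positions.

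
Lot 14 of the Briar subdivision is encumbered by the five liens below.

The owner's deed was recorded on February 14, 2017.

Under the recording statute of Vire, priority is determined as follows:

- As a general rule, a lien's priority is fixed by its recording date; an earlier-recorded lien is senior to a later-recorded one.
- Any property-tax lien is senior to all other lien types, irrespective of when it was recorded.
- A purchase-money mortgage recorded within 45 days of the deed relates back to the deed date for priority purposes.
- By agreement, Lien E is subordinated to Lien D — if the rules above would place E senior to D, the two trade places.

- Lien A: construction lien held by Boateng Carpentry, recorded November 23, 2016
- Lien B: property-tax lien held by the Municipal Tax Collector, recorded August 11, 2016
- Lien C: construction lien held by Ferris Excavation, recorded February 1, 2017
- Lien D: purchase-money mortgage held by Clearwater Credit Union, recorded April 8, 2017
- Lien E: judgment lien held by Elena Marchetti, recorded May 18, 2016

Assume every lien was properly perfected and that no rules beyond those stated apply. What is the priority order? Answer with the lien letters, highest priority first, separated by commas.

Adjusting effective dates: D missed the 45-day window (53 days after the deed), so its recording date stands.
As a property-tax lien, B is senior to every other lien.
Remaining liens by effective date: E (May 18, 2016), A (November 23, 2016), C (February 1, 2017), D (April 8, 2017).
E would otherwise be senior to D, so under the subordination agreement E and D exchange positions.

B, D, A, C, E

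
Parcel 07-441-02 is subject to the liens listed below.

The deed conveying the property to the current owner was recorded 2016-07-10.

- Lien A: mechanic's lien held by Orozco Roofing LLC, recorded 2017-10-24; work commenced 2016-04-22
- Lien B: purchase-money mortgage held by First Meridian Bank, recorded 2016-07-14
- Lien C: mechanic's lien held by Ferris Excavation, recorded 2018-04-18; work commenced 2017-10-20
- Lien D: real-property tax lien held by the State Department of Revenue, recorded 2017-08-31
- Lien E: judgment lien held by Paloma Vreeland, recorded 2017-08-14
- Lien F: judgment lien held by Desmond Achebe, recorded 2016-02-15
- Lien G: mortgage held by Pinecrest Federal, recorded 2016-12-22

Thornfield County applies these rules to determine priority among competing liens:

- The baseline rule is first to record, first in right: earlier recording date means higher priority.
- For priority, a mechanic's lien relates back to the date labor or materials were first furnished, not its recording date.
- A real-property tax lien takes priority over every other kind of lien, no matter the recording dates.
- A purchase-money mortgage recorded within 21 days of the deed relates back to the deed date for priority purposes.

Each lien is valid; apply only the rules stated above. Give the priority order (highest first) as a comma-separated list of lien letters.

Effective dates after the stated exceptions: A's effective date is 2016-04-22, when work began; B's effective date is the deed date, 2016-07-10; C relates back to 2017-10-20 (work commenced).
D, as a real-property tax lien, has superpriority and ranks first.
Ordering the rest by effective date: F (2016-02-15), A (2016-04-22), B (2016-07-10), G (2016-12-22), E (2017-08-14), C (2017-10-20).

D, F, A, B, G, E, C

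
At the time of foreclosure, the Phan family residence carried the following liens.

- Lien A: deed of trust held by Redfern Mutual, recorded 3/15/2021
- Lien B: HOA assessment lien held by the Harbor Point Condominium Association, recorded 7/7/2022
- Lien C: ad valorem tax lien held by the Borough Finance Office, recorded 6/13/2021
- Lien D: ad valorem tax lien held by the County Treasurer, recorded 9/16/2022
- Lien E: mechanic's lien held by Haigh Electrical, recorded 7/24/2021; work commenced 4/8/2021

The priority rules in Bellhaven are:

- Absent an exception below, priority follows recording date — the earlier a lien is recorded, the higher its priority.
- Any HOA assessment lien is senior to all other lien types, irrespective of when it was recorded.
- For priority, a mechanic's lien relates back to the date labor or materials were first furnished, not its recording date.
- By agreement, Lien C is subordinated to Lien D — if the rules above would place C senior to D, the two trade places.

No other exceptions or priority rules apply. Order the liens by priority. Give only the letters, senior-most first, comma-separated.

B, A, E, D, C

First, effective dates: E relates back to 4/8/2021 (work commenced).
B, as an HOA assessment lien, has superpriority and ranks first.
Remaining liens by effective date: A (3/15/2021), E (4/8/2021), C (6/13/2021), D (9/16/2022).
Because C would otherwise rank above D, the subordination swaps them.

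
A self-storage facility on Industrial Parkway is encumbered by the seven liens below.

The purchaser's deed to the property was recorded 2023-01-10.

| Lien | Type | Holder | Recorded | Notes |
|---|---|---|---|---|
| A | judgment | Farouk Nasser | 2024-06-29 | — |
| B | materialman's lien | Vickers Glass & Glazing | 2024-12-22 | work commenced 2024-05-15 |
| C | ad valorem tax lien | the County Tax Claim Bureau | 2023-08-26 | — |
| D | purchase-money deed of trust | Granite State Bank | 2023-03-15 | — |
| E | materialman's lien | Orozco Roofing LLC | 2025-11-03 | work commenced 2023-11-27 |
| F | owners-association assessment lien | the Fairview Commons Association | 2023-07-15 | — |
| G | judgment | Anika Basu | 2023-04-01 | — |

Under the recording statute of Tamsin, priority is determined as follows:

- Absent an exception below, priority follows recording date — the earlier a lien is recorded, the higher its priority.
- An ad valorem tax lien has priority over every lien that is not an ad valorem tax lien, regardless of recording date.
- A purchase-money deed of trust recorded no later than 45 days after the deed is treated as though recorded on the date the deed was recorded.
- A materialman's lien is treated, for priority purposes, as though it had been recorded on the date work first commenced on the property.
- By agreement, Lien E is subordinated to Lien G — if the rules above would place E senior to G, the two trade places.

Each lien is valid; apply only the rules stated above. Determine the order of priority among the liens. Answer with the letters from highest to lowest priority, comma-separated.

C, D, G, F, E, B, A

Adjusting effective dates: B's effective date is 2024-05-15, when work began; D was recorded 64 days after the deed — beyond 45 days — so no relation-back applies; E is treated as recorded 2023-11-27, the work-commencement date.
As an ad valorem tax lien, C is senior to every other lien.
Ordering the rest by effective date: D (2023-03-15), G (2023-04-01), F (2023-07-15), E (2023-11-27), B (2024-05-15), A (2024-06-29).
E is already junior to G, so the subordination agreement changes nothing.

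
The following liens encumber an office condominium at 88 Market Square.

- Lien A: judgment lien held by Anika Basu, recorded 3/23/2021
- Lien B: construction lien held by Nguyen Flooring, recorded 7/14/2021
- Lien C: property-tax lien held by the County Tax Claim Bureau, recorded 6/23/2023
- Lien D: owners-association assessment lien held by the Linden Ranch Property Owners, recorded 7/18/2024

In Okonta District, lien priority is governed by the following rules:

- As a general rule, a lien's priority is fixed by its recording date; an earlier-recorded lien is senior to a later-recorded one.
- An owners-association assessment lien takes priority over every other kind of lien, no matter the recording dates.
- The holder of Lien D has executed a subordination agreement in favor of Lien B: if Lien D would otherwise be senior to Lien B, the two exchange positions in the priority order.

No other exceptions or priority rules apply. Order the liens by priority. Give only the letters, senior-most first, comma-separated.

D, as an owners-association assessment lien, has superpriority and ranks first.
Among the remaining liens, by effective date: A (3/23/2021), B (7/14/2021), C (6/23/2023).
D would otherwise be senior to B, so under the subordination agreement D and B exchange positions.

B, A, D, C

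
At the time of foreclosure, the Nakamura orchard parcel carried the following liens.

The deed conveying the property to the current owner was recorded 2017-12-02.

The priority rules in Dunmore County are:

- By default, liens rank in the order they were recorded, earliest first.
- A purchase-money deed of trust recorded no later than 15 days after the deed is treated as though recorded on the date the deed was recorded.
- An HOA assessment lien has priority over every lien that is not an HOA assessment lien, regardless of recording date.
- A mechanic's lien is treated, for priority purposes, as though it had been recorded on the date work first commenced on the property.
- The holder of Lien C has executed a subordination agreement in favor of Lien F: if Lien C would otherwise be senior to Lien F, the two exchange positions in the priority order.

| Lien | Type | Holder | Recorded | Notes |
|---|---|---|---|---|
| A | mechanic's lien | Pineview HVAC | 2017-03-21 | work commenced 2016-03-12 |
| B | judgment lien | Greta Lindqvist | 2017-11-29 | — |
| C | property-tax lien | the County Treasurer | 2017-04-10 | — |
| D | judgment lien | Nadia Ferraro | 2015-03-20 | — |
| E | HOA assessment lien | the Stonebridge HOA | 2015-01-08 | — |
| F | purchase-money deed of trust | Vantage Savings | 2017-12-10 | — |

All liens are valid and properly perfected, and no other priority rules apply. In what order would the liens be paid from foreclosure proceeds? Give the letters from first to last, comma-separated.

First, effective dates: A is treated as recorded 2016-03-12, the work-commencement date; F's effective date is the deed date, 2017-12-02.
E is an HOA assessment lien, so it outranks all other liens regardless of date.
Among the remaining liens, by effective date: D (2015-03-20), A (2016-03-12), C (2017-04-10), B (2017-11-29), F (2017-12-02).
C is senior to F before the subordination, so the two trade places.

E, D, A, F, B, C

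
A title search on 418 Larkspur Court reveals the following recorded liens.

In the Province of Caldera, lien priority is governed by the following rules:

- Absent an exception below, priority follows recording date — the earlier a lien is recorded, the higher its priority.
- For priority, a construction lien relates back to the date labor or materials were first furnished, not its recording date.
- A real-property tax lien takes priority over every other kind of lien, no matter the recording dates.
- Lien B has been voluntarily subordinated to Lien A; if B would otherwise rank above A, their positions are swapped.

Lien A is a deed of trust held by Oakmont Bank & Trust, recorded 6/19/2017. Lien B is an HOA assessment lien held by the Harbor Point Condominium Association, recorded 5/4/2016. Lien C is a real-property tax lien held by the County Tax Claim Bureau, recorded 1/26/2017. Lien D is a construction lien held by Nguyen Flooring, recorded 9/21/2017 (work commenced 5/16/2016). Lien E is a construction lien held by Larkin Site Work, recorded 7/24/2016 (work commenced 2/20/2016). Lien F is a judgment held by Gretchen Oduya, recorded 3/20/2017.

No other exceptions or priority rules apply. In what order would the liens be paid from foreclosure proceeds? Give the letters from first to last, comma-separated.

First, effective dates: D is treated as recorded 5/16/2016, the work-commencement date; E relates back to 2/20/2016 (work commenced).
C, as a real-property tax lien, has superpriority and ranks first.
Among the remaining liens, by effective date: E (2/20/2016), B (5/4/2016), D (5/16/2016), F (3/20/2017), A (6/19/2017).
The subordination applies — B was senior to A — so B and A swap.

C, E, A, D, F, B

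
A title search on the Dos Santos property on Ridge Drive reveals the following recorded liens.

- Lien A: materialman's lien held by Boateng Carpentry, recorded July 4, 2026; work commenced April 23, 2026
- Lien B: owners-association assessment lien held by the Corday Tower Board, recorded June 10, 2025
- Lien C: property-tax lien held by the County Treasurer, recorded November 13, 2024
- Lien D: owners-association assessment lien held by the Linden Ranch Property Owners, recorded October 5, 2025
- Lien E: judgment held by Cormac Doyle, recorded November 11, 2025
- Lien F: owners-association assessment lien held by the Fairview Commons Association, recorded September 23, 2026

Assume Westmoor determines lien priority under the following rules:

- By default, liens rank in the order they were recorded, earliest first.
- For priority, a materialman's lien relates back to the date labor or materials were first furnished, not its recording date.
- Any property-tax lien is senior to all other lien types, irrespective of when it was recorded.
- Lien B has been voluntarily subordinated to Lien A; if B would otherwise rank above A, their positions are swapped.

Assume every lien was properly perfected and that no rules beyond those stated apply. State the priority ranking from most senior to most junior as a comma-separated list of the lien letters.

First, effective dates: A's effective date is April 23, 2026, when work began.
C, as a property-tax lien, has superpriority and ranks first.
Remaining liens by effective date: B (June 10, 2025), D (October 5, 2025), E (November 11, 2025), A (April 23, 2026), F (September 23, 2026).
The subordination applies — B was senior to A — so B and A swap.

C, A, D, E, B, F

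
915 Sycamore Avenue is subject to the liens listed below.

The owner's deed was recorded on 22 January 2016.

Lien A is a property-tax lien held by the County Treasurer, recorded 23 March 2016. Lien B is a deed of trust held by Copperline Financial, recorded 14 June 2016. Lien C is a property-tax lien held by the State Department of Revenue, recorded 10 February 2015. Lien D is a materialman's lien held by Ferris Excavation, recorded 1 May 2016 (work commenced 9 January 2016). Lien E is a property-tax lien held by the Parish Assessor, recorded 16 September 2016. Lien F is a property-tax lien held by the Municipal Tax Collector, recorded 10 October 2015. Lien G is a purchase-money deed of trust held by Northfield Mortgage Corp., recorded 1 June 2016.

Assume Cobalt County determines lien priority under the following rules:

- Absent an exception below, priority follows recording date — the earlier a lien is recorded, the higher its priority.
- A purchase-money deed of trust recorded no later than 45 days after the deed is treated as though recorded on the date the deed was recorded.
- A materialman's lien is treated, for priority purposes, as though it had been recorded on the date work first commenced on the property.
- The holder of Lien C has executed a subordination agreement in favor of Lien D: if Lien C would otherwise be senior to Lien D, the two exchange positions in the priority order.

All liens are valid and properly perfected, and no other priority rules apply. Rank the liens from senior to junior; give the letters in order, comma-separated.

D, F, C, A, G, B, E

First, effective dates: D relates back to 9 January 2016 (work commenced); G missed the 45-day window (131 days after the deed), so its recording date stands.
By effective date: C (10 February 2015), F (10 October 2015), D (9 January 2016), A (23 March 2016), G (1 June 2016), B (14 June 2016), E (16 September 2016).
Because C would otherwise rank above D, the subordination swaps them.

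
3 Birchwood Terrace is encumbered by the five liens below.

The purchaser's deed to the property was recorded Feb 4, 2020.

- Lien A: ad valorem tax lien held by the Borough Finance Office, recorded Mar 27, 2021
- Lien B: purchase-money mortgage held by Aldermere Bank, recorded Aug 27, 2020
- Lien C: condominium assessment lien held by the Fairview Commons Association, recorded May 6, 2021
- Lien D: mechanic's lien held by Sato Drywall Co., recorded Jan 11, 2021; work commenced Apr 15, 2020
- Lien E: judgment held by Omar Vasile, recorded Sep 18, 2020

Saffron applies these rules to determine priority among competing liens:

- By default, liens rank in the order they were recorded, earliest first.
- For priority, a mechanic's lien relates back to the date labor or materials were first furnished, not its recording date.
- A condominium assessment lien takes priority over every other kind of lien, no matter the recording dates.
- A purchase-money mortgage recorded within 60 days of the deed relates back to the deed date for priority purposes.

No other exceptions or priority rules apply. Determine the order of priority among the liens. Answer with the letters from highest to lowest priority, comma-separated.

C, D, B, E, A

Effective dates after the stated exceptions: B was recorded 205 days after the deed, outside the 60-day window, so it keeps its recording date; D's effective date is Apr 15, 2020, when work began.
As a condominium assessment lien, C is senior to every other lien.
The other liens, earliest effective date first: D (Apr 15, 2020), B (Aug 27, 2020), E (Sep 18, 2020), A (Mar 27, 2021).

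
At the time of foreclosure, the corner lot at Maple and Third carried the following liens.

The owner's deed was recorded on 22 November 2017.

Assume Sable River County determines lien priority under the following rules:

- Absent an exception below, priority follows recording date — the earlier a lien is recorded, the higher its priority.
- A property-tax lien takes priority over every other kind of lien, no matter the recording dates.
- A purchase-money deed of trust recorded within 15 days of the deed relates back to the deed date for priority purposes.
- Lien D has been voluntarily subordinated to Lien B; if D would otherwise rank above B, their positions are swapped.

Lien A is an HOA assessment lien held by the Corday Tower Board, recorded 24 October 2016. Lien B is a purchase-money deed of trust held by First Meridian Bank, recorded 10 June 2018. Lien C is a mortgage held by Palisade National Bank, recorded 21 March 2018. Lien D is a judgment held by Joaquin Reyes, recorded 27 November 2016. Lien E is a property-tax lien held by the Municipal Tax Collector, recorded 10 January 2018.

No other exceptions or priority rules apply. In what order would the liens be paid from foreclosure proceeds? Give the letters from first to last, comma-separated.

E, A, B, C, D

Effective dates after the stated exceptions: B was recorded 200 days after the deed — beyond 15 days — so no relation-back applies.
E, as a property-tax lien, has superpriority and ranks first.
Ordering the rest by effective date: A (24 October 2016), D (27 November 2016), C (21 March 2018), B (10 June 2018).
D is senior to B before the subordination, so the two trade places.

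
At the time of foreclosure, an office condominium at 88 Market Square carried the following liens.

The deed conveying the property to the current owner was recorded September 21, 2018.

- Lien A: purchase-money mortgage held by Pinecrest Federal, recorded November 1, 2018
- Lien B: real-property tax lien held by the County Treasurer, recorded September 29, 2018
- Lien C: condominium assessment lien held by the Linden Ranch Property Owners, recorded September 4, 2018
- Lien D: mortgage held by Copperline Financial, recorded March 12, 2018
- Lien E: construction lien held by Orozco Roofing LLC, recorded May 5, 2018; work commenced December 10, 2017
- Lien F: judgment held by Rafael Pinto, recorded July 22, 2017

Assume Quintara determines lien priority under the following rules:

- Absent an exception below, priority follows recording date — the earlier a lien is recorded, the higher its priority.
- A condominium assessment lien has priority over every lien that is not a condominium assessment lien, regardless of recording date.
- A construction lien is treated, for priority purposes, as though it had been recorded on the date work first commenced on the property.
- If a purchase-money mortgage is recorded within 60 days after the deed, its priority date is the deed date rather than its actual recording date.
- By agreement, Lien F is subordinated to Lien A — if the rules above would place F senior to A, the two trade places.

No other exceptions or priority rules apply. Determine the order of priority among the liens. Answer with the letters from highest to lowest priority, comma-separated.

C, A, E, D, F, B

First, effective dates: A was recorded within the 60-day window, so its effective date is the deed date September 21, 2018; E relates back to December 10, 2017 (work commenced).
As a condominium assessment lien, C is senior to every other lien.
The other liens, earliest effective date first: F (July 22, 2017), E (December 10, 2017), D (March 12, 2018), A (September 21, 2018), B (September 29, 2018).
F would otherwise be senior to A, so under the subordination agreement F and A exchange positions.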